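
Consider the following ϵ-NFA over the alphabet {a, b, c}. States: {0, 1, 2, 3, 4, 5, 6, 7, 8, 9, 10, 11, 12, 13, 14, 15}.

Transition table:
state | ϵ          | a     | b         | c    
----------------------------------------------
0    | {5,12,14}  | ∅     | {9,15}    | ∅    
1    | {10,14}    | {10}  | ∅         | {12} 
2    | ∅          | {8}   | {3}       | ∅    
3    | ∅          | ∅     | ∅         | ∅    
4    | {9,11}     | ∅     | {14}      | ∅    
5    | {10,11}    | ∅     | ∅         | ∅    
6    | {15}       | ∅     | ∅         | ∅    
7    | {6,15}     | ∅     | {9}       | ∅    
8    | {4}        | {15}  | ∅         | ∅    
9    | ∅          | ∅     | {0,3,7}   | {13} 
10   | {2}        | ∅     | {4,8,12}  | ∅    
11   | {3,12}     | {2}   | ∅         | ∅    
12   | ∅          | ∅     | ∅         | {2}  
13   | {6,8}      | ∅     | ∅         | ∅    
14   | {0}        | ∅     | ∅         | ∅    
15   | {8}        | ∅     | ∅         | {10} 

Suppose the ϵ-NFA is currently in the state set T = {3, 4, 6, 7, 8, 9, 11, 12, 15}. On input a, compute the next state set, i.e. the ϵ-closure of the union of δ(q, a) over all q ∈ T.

{2, 3, 4, 8, 9, 11, 12, 15}

8 on a → {15}.
11 on a → {2}.
No a-transition from 3, 4, 6, 7, 9, 12, 15.
Union after reading a: {2, 15}.
Now take the ϵ-closure:
From 15 via ϵ: add 8.
From 8 via ϵ: add 4.
From 4 via ϵ: add 9, 11.
From 11 via ϵ: add 3, 12.
No new states can be added; the closed set is {2, 3, 4, 8, 9, 11, 12, 15}.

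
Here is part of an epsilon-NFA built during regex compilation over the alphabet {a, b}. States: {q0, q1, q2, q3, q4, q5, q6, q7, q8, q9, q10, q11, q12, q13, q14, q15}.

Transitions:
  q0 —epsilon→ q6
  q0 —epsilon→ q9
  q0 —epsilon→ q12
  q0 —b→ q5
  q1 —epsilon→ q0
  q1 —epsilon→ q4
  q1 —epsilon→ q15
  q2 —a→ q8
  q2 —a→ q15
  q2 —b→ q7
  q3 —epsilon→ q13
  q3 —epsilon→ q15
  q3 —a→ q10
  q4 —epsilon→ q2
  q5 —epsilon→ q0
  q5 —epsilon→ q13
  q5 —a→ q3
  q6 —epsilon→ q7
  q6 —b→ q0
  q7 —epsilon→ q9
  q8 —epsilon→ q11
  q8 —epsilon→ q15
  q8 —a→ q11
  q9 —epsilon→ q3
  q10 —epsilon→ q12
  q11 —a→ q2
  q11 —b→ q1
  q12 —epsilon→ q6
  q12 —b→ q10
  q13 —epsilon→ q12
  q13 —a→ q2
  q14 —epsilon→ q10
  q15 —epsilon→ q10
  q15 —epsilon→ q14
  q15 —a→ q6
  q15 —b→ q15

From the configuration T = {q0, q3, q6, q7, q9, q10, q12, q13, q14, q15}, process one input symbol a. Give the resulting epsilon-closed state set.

{q2, q3, q6, q7, q9, q10, q12, q13, q14, q15}

q3 on a → {q10}.
q13 on a → {q2}.
q15 on a → {q6}.
No a-transition from q0, q6, q7, q9, q10, q12, q14.
Union after reading a: {q2, q6, q10}.
Now take the epsilon-closure:
From q6 via epsilon: add q7.
From q10 via epsilon: add q12.
From q7 via epsilon: add q9.
From q9 via epsilon: add q3.
From q3 via epsilon: add q13, q15.
From q15 via epsilon: add q14.
No new states can be added; the closed set is {q2, q3, q6, q7, q9, q10, q12, q13, q14, q15}.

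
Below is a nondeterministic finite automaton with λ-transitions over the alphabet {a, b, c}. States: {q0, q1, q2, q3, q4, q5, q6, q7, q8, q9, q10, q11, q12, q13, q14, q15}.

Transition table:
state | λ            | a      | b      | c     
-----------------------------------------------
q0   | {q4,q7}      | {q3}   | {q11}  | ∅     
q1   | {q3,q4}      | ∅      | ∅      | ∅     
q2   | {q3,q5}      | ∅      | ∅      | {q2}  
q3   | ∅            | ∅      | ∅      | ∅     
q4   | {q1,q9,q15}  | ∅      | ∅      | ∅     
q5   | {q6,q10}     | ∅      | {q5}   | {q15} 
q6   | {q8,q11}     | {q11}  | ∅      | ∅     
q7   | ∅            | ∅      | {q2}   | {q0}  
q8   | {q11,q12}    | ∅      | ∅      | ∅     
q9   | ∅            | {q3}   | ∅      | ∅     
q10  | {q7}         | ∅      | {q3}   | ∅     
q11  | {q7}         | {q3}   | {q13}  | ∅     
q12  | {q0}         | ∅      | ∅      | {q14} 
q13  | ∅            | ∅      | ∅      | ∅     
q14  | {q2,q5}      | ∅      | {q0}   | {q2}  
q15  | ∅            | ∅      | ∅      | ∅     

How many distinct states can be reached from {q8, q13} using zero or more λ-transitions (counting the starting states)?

Start with {q8, q13}.
From q8 via λ: add q11, q12.
From q11 via λ: add q7.
From q12 via λ: add q0.
From q0 via λ: add q4.
From q4 via λ: add q1, q9, q15.
From q1 via λ: add q3.
λ-closure = {q0, q1, q3, q4, q7, q8, q9, q11, q12, q13, q15}, which has 11 states.

11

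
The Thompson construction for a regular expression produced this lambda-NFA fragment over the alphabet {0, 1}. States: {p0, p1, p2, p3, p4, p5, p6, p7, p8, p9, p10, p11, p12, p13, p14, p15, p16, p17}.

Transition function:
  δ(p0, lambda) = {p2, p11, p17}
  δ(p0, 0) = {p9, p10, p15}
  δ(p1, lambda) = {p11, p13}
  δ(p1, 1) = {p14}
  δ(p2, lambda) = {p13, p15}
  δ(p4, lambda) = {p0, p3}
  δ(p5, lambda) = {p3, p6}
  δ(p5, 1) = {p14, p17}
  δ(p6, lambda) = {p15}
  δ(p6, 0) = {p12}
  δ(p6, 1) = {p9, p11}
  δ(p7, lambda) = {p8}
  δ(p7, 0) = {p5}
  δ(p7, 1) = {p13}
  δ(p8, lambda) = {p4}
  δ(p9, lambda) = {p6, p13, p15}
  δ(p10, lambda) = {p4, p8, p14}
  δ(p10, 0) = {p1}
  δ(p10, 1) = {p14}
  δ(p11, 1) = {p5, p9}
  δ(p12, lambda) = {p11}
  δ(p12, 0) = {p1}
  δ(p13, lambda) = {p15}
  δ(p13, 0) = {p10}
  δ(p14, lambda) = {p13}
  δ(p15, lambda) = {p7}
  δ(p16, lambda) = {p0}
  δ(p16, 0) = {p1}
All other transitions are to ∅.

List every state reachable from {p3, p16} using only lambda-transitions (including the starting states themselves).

Start with {p3, p16}.
From p16 via lambda: add p0.
From p0 via lambda: add p2, p11, p17.
From p2 via lambda: add p13, p15.
From p15 via lambda: add p7.
From p7 via lambda: add p8.
From p8 via lambda: add p4.
No new states can be added; the closed set is {p0, p2, p3, p4, p7, p8, p11, p13, p15, p16, p17}.

{p0, p2, p3, p4, p7, p8, p11, p13, p15, p16, p17}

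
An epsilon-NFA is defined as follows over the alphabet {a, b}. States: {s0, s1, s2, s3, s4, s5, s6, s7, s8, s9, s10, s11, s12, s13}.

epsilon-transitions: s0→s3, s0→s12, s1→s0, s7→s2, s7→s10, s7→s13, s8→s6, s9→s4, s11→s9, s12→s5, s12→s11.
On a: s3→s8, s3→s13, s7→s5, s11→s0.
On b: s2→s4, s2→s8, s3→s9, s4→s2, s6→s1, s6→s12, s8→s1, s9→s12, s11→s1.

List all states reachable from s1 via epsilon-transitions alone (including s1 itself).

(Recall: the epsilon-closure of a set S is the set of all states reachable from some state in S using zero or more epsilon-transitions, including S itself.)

{s0, s1, s3, s4, s5, s9, s11, s12}

Start with {s1}.
From s1 via epsilon: add s0.
From s0 via epsilon: add s3, s12.
From s12 via epsilon: add s5, s11.
From s11 via epsilon: add s9.
From s9 via epsilon: add s4.
No new states can be added; the closed set is {s0, s1, s3, s4, s5, s9, s11, s12}.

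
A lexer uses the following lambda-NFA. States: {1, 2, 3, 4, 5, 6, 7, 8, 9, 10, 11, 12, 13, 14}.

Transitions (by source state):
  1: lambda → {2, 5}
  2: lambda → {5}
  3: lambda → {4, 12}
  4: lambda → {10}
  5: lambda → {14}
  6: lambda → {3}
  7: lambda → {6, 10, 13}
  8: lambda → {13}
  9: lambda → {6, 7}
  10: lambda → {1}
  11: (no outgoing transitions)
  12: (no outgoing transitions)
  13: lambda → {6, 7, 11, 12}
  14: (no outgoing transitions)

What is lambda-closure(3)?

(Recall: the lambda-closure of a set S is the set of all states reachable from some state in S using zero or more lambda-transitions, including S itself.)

{1, 2, 3, 4, 5, 10, 12, 14}

Start with {3}.
From 3 via lambda: add 4, 12.
From 4 via lambda: add 10.
From 10 via lambda: add 1.
From 1 via lambda: add 2, 5.
From 5 via lambda: add 14.
No new states can be added; the closed set is {1, 2, 3, 4, 5, 10, 12, 14}.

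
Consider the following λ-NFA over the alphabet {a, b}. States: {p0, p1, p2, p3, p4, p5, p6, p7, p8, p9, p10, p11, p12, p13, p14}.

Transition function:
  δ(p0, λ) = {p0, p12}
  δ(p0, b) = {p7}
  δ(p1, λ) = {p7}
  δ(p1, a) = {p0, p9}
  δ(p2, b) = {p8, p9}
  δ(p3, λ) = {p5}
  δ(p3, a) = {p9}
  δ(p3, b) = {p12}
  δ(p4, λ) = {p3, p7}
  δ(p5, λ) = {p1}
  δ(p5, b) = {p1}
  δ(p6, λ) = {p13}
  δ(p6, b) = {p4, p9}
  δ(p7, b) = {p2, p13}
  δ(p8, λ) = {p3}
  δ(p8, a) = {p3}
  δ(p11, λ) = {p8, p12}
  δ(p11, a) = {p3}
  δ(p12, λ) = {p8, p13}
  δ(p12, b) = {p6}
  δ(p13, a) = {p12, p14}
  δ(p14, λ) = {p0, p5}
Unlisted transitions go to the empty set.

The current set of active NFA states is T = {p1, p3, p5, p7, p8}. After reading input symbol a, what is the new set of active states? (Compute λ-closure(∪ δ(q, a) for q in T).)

{p0, p1, p3, p5, p7, p8, p9, p12, p13}

p1 on a → {p0, p9}.
p3 on a → {p9}.
p8 on a → {p3}.
No a-transition from p5, p7.
Union after reading a: {p0, p3, p9}.
Now take the λ-closure:
From p0 via λ: add p12.
From p3 via λ: add p5.
From p5 via λ: add p1.
From p12 via λ: add p8, p13.
From p1 via λ: add p7.
No new states can be added; the closed set is {p0, p1, p3, p5, p7, p8, p9, p12, p13}.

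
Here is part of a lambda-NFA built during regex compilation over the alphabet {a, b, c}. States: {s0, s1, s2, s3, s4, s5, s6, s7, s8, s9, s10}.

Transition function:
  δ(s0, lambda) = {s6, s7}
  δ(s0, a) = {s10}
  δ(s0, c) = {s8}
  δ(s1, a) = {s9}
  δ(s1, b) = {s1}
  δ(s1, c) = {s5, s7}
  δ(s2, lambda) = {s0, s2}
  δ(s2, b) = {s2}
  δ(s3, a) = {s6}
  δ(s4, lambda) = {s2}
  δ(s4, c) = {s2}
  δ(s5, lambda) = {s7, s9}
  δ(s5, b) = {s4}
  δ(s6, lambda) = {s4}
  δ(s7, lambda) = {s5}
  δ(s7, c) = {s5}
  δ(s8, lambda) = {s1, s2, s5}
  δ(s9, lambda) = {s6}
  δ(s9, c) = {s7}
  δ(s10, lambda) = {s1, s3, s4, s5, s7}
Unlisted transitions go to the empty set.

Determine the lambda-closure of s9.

Start with {s9}.
From s9 via lambda: add s6.
From s6 via lambda: add s4.
From s4 via lambda: add s2.
From s2 via lambda: add s0.
From s0 via lambda: add s7.
From s7 via lambda: add s5.
No new states can be added; the closed set is {s0, s2, s4, s5, s6, s7, s9}.

{s0, s2, s4, s5, s6, s7, s9}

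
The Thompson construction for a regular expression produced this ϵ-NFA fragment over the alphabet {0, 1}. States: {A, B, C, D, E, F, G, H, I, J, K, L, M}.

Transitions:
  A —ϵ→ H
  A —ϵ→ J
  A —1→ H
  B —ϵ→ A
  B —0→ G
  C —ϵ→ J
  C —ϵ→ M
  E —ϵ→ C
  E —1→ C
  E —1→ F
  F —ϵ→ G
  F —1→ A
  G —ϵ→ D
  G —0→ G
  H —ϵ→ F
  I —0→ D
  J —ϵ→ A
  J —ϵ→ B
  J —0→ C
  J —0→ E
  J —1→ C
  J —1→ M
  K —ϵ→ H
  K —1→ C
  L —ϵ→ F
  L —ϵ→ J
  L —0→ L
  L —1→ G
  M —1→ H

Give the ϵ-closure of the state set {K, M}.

{D, F, G, H, K, M}

Start with {K, M}.
From K via ϵ: add H.
From H via ϵ: add F.
From F via ϵ: add G.
From G via ϵ: add D.
No new states can be added; the closed set is {D, F, G, H, K, M}.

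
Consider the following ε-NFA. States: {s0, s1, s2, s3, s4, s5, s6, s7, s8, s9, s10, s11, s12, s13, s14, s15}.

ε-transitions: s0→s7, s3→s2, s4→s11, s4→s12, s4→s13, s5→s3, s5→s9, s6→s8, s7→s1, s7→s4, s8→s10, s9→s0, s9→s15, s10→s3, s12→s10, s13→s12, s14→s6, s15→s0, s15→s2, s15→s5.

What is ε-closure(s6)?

{s2, s3, s6, s8, s10}

Start with {s6}.
From s6 via ε: add s8.
From s8 via ε: add s10.
From s10 via ε: add s3.
From s3 via ε: add s2.
No new states can be added; the closed set is {s2, s3, s6, s8, s10}.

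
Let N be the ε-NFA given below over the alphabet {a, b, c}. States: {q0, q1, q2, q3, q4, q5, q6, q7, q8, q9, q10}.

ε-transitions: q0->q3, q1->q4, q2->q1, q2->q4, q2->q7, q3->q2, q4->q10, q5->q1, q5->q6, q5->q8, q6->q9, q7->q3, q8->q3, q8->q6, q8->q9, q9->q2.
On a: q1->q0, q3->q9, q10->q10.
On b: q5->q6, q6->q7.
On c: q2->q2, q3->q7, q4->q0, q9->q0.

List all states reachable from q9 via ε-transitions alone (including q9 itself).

{q1, q2, q3, q4, q7, q9, q10}

Start with {q9}.
From q9 via ε: add q2.
From q2 via ε: add q1, q4, q7.
From q4 via ε: add q10.
From q7 via ε: add q3.
No new states can be added; the closed set is {q1, q2, q3, q4, q7, q9, q10}.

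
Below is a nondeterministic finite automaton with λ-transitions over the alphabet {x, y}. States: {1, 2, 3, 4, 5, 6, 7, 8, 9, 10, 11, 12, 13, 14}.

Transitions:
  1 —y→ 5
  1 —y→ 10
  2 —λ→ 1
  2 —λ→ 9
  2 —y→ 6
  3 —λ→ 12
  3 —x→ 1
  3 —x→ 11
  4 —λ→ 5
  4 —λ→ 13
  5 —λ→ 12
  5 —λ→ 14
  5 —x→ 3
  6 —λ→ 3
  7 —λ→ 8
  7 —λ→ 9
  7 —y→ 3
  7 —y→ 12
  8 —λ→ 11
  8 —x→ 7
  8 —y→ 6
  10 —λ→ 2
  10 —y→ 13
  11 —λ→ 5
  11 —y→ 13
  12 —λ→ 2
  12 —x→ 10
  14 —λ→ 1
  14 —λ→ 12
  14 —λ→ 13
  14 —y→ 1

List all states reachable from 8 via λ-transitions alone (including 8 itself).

{1, 2, 5, 8, 9, 11, 12, 13, 14}

Start with {8}.
From 8 via λ: add 11.
From 11 via λ: add 5.
From 5 via λ: add 12, 14.
From 12 via λ: add 2.
From 14 via λ: add 1, 13.
From 2 via λ: add 9.
No new states can be added; the closed set is {1, 2, 5, 8, 9, 11, 12, 13, 14}.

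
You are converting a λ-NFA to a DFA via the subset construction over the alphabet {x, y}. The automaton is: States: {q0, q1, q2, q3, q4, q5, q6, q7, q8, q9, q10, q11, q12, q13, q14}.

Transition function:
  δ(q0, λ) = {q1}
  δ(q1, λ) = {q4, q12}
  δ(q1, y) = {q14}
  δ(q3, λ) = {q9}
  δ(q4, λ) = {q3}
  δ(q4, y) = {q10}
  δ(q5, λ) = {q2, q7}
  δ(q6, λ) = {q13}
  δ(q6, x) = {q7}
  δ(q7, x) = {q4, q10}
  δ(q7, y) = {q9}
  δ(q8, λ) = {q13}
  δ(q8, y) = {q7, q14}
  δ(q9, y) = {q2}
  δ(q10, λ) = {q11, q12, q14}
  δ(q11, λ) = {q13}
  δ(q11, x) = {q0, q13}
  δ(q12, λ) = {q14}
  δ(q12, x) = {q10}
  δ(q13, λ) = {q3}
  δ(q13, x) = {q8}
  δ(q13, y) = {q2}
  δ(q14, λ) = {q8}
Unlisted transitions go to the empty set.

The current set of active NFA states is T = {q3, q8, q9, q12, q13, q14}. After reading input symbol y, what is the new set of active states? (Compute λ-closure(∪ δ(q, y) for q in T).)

q8 on y → {q7, q14}.
q9 on y → {q2}.
q13 on y → {q2}.
No y-transition from q3, q12, q14.
Union after reading y: {q2, q7, q14}.
Now take the λ-closure:
From q14 via λ: add q8.
From q8 via λ: add q13.
From q13 via λ: add q3.
From q3 via λ: add q9.
No new states can be added; the closed set is {q2, q3, q7, q8, q9, q13, q14}.

{q2, q3, q7, q8, q9, q13, q14}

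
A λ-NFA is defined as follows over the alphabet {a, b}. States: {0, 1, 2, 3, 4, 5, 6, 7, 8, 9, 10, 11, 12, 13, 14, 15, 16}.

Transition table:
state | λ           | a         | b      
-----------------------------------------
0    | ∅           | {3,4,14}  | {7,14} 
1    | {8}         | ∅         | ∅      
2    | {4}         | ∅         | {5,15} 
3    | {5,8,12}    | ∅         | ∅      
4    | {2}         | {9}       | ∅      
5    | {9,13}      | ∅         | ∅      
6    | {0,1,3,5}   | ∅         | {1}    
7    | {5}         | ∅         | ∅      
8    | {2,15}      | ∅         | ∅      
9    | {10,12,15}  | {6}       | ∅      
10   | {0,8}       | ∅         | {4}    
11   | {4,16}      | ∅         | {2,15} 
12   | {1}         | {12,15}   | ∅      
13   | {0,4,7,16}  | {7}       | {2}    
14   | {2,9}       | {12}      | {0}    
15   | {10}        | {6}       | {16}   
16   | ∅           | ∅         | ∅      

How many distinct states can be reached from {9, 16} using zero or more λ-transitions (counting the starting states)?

Start with {9, 16}.
From 9 via λ: add 10, 12, 15.
From 10 via λ: add 0, 8.
From 12 via λ: add 1.
From 8 via λ: add 2.
From 2 via λ: add 4.
λ-closure = {0, 1, 2, 4, 8, 9, 10, 12, 15, 16}, which has 10 states.

10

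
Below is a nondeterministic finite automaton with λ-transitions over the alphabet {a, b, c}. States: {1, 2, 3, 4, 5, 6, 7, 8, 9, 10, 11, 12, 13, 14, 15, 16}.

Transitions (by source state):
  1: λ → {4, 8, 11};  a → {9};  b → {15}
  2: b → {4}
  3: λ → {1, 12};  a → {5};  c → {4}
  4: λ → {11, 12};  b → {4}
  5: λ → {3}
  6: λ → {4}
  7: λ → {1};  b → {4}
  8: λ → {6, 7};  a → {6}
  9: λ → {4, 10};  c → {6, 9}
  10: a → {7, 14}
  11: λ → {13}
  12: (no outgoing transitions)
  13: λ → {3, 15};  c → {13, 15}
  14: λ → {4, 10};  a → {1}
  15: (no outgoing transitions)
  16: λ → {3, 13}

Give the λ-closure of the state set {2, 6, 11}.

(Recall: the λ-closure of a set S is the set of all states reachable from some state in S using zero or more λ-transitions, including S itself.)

{1, 2, 3, 4, 6, 7, 8, 11, 12, 13, 15}

Start with {2, 6, 11}.
From 6 via λ: add 4.
From 11 via λ: add 13.
From 4 via λ: add 12.
From 13 via λ: add 3, 15.
From 3 via λ: add 1.
From 1 via λ: add 8.
From 8 via λ: add 7.
No new states can be added; the closed set is {1, 2, 3, 4, 6, 7, 8, 11, 12, 13, 15}.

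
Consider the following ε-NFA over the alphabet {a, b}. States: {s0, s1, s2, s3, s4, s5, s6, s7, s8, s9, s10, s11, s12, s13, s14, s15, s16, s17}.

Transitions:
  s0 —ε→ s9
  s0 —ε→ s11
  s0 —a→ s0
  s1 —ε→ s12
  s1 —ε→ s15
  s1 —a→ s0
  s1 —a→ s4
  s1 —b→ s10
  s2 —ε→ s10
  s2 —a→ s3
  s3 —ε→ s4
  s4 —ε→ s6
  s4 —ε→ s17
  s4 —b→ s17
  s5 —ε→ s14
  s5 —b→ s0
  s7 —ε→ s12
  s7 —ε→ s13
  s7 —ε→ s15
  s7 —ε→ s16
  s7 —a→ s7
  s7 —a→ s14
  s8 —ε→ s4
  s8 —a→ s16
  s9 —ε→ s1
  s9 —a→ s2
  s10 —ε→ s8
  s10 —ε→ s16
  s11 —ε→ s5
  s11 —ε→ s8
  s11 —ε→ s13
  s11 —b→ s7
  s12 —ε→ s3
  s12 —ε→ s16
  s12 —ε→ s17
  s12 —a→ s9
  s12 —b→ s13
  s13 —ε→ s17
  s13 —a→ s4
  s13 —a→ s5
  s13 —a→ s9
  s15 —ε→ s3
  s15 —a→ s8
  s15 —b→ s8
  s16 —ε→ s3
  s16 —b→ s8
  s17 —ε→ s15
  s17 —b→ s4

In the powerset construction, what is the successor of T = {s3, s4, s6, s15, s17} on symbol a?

s15 on a → {s8}.
No a-transition from s3, s4, s6, s17.
Union after reading a: {s8}.
Now take the ε-closure:
From s8 via ε: add s4.
From s4 via ε: add s6, s17.
From s17 via ε: add s15.
From s15 via ε: add s3.
No new states can be added; the closed set is {s3, s4, s6, s8, s15, s17}.

{s3, s4, s6, s8, s15, s17}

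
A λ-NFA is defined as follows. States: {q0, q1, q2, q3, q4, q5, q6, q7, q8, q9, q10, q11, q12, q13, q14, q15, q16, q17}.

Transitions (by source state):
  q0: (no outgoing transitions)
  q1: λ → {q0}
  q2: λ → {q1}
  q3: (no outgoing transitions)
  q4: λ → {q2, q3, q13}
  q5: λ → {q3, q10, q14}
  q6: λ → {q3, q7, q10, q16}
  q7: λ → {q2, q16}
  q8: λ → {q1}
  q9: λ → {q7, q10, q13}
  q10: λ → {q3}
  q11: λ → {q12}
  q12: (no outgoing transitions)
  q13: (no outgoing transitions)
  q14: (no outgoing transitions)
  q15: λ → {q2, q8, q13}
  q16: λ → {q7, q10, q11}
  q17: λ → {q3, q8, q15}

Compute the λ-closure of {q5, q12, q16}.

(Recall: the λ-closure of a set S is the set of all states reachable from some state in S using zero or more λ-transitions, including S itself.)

Start with {q5, q12, q16}.
From q5 via λ: add q3, q10, q14.
From q16 via λ: add q7, q11.
From q7 via λ: add q2.
From q2 via λ: add q1.
From q1 via λ: add q0.
No new states can be added; the closed set is {q0, q1, q2, q3, q5, q7, q10, q11, q12, q14, q16}.

{q0, q1, q2, q3, q5, q7, q10, q11, q12, q14, q16}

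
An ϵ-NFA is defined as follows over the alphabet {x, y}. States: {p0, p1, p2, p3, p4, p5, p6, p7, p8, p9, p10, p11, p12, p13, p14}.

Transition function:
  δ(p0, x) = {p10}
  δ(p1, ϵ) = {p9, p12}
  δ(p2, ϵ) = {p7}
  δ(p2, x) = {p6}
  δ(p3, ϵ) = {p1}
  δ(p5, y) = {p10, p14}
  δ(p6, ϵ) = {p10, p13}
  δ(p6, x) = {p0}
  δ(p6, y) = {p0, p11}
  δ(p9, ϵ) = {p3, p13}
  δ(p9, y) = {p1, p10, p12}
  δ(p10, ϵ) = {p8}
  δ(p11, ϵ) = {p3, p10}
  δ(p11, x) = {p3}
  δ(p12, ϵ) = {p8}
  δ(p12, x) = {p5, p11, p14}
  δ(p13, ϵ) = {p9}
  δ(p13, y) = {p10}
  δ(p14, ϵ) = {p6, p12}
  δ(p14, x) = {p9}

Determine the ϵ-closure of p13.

{p1, p3, p8, p9, p12, p13}

Start with {p13}.
From p13 via ϵ: add p9.
From p9 via ϵ: add p3.
From p3 via ϵ: add p1.
From p1 via ϵ: add p12.
From p12 via ϵ: add p8.
No new states can be added; the closed set is {p1, p3, p8, p9, p12, p13}.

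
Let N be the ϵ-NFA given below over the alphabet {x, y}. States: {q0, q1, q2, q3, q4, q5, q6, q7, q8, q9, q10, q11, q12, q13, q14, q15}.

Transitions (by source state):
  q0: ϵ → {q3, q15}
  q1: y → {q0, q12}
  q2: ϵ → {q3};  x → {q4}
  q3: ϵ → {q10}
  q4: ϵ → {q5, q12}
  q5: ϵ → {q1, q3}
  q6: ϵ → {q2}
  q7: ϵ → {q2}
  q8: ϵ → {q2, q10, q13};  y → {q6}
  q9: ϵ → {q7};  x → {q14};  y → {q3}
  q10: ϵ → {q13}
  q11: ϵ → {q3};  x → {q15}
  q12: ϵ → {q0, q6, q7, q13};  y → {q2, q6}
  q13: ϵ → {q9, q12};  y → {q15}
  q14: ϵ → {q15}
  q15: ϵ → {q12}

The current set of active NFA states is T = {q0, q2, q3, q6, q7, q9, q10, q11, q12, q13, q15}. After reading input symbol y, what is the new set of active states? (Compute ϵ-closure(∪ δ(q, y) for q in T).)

{q0, q2, q3, q6, q7, q9, q10, q12, q13, q15}

q9 on y → {q3}.
q12 on y → {q2, q6}.
q13 on y → {q15}.
No y-transition from q0, q2, q3, q6, q7, q10, q11, q15.
Union after reading y: {q2, q3, q6, q15}.
Now take the ϵ-closure:
From q3 via ϵ: add q10.
From q15 via ϵ: add q12.
From q10 via ϵ: add q13.
From q12 via ϵ: add q0, q7.
From q13 via ϵ: add q9.
No new states can be added; the closed set is {q0, q2, q3, q6, q7, q9, q10, q12, q13, q15}.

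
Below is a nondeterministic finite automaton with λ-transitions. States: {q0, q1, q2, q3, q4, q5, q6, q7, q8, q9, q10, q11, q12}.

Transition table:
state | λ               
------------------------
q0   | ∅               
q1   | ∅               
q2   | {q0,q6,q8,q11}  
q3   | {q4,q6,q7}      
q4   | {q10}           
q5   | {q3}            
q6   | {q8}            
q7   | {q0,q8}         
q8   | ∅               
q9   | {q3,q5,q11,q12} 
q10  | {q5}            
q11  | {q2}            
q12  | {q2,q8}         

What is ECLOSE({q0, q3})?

Start with {q0, q3}.
From q3 via λ: add q4, q6, q7.
From q4 via λ: add q10.
From q6 via λ: add q8.
From q10 via λ: add q5.
No new states can be added; the closed set is {q0, q3, q4, q5, q6, q7, q8, q10}.

{q0, q3, q4, q5, q6, q7, q8, q10}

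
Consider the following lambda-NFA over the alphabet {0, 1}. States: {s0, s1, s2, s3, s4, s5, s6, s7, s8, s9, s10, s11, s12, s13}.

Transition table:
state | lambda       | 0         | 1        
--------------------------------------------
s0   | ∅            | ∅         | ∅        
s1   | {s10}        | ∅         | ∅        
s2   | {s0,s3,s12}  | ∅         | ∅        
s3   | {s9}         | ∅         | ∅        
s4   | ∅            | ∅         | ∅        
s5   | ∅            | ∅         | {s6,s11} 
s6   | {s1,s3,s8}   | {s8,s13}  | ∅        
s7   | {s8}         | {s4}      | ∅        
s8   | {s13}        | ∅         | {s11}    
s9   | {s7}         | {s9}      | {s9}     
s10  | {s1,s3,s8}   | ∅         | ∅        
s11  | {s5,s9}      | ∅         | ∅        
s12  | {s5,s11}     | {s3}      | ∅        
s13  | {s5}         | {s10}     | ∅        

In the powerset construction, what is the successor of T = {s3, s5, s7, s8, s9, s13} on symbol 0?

{s1, s3, s4, s5, s7, s8, s9, s10, s13}

s7 on 0 → {s4}.
s9 on 0 → {s9}.
s13 on 0 → {s10}.
No 0-transition from s3, s5, s8.
Union after reading 0: {s4, s9, s10}.
Now take the lambda-closure:
From s9 via lambda: add s7.
From s10 via lambda: add s1, s3, s8.
From s8 via lambda: add s13.
From s13 via lambda: add s5.
No new states can be added; the closed set is {s1, s3, s4, s5, s7, s8, s9, s10, s13}.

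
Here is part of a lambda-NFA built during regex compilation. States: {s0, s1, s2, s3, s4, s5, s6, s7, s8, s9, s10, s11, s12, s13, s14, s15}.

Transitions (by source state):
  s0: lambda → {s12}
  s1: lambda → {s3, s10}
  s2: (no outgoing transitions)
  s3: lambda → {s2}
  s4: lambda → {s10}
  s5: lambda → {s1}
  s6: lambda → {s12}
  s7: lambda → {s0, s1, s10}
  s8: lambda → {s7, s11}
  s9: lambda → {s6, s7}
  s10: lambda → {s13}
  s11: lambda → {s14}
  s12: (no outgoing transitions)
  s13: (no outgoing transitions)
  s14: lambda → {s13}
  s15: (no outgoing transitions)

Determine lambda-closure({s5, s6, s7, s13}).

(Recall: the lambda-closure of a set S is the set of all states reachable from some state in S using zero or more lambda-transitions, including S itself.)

{s0, s1, s2, s3, s5, s6, s7, s10, s12, s13}

Start with {s5, s6, s7, s13}.
From s5 via lambda: add s1.
From s6 via lambda: add s12.
From s7 via lambda: add s0, s10.
From s1 via lambda: add s3.
From s3 via lambda: add s2.
No new states can be added; the closed set is {s0, s1, s2, s3, s5, s6, s7, s10, s12, s13}.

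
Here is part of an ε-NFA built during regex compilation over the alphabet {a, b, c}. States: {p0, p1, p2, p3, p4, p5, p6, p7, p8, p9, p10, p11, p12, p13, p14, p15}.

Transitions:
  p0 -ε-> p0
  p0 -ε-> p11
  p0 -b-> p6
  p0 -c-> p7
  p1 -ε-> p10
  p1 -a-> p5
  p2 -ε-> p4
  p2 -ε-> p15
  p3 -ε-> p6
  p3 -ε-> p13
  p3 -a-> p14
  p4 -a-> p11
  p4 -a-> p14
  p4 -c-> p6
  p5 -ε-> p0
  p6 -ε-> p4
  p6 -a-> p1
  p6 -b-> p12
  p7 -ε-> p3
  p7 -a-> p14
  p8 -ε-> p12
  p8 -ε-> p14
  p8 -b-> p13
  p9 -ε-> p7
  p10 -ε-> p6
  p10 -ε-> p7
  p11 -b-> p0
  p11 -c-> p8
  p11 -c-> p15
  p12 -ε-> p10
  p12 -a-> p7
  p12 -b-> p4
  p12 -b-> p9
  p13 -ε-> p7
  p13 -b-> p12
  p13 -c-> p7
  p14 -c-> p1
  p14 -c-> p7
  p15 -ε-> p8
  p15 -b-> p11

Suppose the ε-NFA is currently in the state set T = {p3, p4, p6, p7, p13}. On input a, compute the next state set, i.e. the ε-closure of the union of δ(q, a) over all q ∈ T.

{p1, p3, p4, p6, p7, p10, p11, p13, p14}

p3 on a → {p14}.
p4 on a → {p11, p14}.
p6 on a → {p1}.
p7 on a → {p14}.
No a-transition from p13.
Union after reading a: {p1, p11, p14}.
Now take the ε-closure:
From p1 via ε: add p10.
From p10 via ε: add p6, p7.
From p6 via ε: add p4.
From p7 via ε: add p3.
From p3 via ε: add p13.
No new states can be added; the closed set is {p1, p3, p4, p6, p7, p10, p11, p13, p14}.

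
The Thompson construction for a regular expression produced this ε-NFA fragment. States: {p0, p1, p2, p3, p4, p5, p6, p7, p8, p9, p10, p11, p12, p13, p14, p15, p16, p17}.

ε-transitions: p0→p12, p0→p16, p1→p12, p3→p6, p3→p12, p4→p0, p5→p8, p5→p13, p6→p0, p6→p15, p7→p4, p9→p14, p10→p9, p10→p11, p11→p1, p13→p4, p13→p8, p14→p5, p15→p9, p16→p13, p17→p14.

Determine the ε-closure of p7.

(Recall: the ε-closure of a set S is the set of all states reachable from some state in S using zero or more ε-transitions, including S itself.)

{p0, p4, p7, p8, p12, p13, p16}

Start with {p7}.
From p7 via ε: add p4.
From p4 via ε: add p0.
From p0 via ε: add p12, p16.
From p16 via ε: add p13.
From p13 via ε: add p8.
No new states can be added; the closed set is {p0, p4, p7, p8, p12, p13, p16}.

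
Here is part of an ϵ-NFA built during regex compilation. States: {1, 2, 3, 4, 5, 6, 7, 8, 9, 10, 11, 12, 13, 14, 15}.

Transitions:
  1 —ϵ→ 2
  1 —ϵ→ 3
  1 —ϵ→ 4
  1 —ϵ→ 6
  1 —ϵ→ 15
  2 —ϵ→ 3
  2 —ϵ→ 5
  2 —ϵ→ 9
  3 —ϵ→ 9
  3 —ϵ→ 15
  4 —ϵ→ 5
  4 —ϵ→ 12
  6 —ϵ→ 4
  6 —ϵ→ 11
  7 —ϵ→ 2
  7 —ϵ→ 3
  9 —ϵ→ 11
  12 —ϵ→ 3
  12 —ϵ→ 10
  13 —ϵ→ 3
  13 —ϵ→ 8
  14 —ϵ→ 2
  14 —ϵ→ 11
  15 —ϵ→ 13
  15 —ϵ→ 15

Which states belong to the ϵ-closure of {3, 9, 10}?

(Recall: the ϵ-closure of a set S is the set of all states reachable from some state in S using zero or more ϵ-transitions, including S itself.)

{3, 8, 9, 10, 11, 13, 15}

Start with {3, 9, 10}.
From 3 via ϵ: add 15.
From 9 via ϵ: add 11.
From 15 via ϵ: add 13.
From 13 via ϵ: add 8.
No new states can be added; the closed set is {3, 8, 9, 10, 11, 13, 15}.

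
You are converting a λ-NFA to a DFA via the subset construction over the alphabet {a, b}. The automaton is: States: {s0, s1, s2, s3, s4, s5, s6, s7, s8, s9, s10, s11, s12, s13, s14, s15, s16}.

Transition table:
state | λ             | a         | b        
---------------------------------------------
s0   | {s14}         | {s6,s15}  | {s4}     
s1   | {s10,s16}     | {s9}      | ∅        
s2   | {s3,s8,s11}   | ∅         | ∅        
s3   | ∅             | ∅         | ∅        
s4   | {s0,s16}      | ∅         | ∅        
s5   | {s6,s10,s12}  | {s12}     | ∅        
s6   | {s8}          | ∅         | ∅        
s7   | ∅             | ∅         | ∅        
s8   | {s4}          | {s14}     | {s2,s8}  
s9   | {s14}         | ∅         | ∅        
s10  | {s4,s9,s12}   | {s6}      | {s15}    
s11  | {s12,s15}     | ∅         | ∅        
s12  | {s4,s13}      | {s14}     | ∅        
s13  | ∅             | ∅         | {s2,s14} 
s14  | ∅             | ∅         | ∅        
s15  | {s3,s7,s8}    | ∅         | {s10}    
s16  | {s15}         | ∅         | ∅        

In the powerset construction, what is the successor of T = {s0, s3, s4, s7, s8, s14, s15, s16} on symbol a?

s0 on a → {s6, s15}.
s8 on a → {s14}.
No a-transition from s3, s4, s7, s14, s15, s16.
Union after reading a: {s6, s14, s15}.
Now take the λ-closure:
From s6 via λ: add s8.
From s15 via λ: add s3, s7.
From s8 via λ: add s4.
From s4 via λ: add s0, s16.
No new states can be added; the closed set is {s0, s3, s4, s6, s7, s8, s14, s15, s16}.

{s0, s3, s4, s6, s7, s8, s14, s15, s16}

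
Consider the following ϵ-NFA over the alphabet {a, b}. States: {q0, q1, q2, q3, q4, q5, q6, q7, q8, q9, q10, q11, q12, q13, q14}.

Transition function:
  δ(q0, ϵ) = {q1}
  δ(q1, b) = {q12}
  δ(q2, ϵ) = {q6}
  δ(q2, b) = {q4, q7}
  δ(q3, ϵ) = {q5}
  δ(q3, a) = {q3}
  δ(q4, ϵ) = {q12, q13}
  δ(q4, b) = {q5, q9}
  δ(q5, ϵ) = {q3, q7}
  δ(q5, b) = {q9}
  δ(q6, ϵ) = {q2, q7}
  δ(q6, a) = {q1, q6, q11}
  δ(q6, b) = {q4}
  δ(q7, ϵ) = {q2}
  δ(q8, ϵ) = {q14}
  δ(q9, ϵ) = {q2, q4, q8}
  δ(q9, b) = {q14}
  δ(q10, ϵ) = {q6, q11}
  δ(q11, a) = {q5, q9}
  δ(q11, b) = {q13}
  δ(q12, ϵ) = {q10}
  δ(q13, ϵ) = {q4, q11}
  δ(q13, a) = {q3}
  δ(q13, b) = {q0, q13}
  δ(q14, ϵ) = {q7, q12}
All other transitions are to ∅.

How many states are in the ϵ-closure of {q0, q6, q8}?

Start with {q0, q6, q8}.
From q0 via ϵ: add q1.
From q6 via ϵ: add q2, q7.
From q8 via ϵ: add q14.
From q14 via ϵ: add q12.
From q12 via ϵ: add q10.
From q10 via ϵ: add q11.
ϵ-closure = {q0, q1, q2, q6, q7, q8, q10, q11, q12, q14}, which has 10 states.

10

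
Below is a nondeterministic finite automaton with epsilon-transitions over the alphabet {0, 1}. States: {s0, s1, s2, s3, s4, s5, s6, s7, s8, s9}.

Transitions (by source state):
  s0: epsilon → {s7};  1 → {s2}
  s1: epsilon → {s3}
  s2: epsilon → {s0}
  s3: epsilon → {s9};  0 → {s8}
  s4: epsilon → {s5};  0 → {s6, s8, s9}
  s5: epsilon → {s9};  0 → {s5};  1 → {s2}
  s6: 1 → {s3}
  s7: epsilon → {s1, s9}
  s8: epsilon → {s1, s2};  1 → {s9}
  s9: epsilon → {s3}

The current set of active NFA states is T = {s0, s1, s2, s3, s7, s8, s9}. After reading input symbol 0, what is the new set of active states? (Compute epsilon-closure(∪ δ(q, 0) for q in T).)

s3 on 0 → {s8}.
No 0-transition from s0, s1, s2, s7, s8, s9.
Union after reading 0: {s8}.
Now take the epsilon-closure:
From s8 via epsilon: add s1, s2.
From s1 via epsilon: add s3.
From s2 via epsilon: add s0.
From s0 via epsilon: add s7.
From s3 via epsilon: add s9.
No new states can be added; the closed set is {s0, s1, s2, s3, s7, s8, s9}.

{s0, s1, s2, s3, s7, s8, s9}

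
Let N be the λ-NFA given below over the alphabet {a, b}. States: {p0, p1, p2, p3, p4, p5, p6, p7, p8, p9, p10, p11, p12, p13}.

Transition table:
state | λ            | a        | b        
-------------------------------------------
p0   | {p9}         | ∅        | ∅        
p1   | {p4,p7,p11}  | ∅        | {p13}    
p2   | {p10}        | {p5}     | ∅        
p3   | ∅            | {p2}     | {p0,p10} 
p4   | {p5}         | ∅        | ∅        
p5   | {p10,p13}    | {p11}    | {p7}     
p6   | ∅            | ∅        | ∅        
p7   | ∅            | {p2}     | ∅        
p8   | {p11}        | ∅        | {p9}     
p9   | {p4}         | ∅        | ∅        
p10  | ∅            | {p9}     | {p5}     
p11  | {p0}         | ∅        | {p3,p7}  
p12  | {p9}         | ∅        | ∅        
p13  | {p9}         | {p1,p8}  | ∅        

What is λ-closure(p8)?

{p0, p4, p5, p8, p9, p10, p11, p13}

Start with {p8}.
From p8 via λ: add p11.
From p11 via λ: add p0.
From p0 via λ: add p9.
From p9 via λ: add p4.
From p4 via λ: add p5.
From p5 via λ: add p10, p13.
No new states can be added; the closed set is {p0, p4, p5, p8, p9, p10, p11, p13}.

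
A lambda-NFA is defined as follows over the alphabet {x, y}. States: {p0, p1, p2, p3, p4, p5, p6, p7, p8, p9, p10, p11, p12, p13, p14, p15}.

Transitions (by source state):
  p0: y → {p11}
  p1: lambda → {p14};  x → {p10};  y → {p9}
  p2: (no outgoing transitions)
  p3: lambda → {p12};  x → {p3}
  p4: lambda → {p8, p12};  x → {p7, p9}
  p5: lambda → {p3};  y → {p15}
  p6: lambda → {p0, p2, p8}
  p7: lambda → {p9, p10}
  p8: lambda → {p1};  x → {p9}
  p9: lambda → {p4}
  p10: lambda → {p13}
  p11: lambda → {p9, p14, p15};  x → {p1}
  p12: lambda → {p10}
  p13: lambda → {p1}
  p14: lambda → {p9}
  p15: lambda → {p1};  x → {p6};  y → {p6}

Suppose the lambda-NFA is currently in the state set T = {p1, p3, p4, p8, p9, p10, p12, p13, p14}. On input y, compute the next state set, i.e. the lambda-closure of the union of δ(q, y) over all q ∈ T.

{p1, p4, p8, p9, p10, p12, p13, p14}

p1 on y → {p9}.
No y-transition from p3, p4, p8, p9, p10, p12, p13, p14.
Union after reading y: {p9}.
Now take the lambda-closure:
From p9 via lambda: add p4.
From p4 via lambda: add p8, p12.
From p8 via lambda: add p1.
From p12 via lambda: add p10.
From p1 via lambda: add p14.
From p10 via lambda: add p13.
No new states can be added; the closed set is {p1, p4, p8, p9, p10, p12, p13, p14}.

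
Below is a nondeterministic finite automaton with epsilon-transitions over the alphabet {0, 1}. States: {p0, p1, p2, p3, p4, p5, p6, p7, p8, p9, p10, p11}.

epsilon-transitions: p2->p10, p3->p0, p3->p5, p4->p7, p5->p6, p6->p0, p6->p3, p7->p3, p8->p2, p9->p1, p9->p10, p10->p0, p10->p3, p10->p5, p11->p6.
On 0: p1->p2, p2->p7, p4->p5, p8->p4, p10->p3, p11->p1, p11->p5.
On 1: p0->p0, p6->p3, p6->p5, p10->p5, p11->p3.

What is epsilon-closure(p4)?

{p0, p3, p4, p5, p6, p7}

Start with {p4}.
From p4 via epsilon: add p7.
From p7 via epsilon: add p3.
From p3 via epsilon: add p0, p5.
From p5 via epsilon: add p6.
No new states can be added; the closed set is {p0, p3, p4, p5, p6, p7}.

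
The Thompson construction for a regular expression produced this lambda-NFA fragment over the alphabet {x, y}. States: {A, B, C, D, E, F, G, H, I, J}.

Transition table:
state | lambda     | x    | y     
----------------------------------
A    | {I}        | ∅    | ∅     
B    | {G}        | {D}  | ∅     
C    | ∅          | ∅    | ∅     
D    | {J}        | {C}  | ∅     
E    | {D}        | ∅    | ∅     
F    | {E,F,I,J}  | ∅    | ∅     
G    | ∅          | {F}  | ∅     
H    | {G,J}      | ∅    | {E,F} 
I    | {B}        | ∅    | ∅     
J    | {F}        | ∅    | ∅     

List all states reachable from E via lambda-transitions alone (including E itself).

Start with {E}.
From E via lambda: add D.
From D via lambda: add J.
From J via lambda: add F.
From F via lambda: add I.
From I via lambda: add B.
From B via lambda: add G.
No new states can be added; the closed set is {B, D, E, F, G, I, J}.

{B, D, E, F, G, I, J}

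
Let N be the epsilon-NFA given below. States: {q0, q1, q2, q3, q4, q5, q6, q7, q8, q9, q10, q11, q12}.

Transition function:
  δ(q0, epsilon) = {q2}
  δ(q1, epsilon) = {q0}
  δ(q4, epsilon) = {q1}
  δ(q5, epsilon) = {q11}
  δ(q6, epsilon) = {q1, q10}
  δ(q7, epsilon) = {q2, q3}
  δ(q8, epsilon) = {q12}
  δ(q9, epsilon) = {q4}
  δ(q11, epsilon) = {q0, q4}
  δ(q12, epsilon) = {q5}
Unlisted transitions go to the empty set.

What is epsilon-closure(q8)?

{q0, q1, q2, q4, q5, q8, q11, q12}

Start with {q8}.
From q8 via epsilon: add q12.
From q12 via epsilon: add q5.
From q5 via epsilon: add q11.
From q11 via epsilon: add q0, q4.
From q0 via epsilon: add q2.
From q4 via epsilon: add q1.
No new states can be added; the closed set is {q0, q1, q2, q4, q5, q8, q11, q12}.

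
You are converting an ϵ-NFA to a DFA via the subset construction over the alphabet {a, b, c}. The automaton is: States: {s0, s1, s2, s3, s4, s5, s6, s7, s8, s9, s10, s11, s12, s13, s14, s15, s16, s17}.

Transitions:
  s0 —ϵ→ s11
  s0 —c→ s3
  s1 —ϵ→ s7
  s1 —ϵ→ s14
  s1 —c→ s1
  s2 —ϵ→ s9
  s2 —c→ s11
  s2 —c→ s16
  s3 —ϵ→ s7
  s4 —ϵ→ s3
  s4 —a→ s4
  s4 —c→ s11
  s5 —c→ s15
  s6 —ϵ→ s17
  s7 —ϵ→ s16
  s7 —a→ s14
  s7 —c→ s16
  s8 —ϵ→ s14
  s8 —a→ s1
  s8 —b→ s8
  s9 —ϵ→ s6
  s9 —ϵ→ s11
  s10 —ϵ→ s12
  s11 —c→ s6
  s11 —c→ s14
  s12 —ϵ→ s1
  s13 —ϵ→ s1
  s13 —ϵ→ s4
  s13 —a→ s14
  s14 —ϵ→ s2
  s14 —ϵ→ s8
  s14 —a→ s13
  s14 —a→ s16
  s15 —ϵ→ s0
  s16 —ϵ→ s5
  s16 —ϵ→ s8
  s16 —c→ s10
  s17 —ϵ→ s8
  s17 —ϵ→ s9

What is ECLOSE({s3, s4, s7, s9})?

{s2, s3, s4, s5, s6, s7, s8, s9, s11, s14, s16, s17}

Start with {s3, s4, s7, s9}.
From s7 via ϵ: add s16.
From s9 via ϵ: add s6, s11.
From s6 via ϵ: add s17.
From s16 via ϵ: add s5, s8.
From s8 via ϵ: add s14.
From s14 via ϵ: add s2.
No new states can be added; the closed set is {s2, s3, s4, s5, s6, s7, s8, s9, s11, s14, s16, s17}.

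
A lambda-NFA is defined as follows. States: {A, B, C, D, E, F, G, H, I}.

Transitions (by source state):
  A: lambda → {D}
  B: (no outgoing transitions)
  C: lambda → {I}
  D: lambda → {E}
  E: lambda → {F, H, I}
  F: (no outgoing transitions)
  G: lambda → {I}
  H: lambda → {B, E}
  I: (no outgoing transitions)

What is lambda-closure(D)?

Start with {D}.
From D via lambda: add E.
From E via lambda: add F, H, I.
From H via lambda: add B.
No new states can be added; the closed set is {B, D, E, F, H, I}.

{B, D, E, F, H, I}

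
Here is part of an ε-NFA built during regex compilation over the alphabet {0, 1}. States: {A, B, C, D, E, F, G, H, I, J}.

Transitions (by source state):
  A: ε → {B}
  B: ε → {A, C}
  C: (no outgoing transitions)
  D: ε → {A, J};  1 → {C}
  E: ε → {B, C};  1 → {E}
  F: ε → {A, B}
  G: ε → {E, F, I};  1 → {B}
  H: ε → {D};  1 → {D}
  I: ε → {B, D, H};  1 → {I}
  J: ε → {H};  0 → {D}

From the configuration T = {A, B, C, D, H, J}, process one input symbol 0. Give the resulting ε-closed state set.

{A, B, C, D, H, J}

J on 0 → {D}.
No 0-transition from A, B, C, D, H.
Union after reading 0: {D}.
Now take the ε-closure:
From D via ε: add A, J.
From A via ε: add B.
From J via ε: add H.
From B via ε: add C.
No new states can be added; the closed set is {A, B, C, D, H, J}.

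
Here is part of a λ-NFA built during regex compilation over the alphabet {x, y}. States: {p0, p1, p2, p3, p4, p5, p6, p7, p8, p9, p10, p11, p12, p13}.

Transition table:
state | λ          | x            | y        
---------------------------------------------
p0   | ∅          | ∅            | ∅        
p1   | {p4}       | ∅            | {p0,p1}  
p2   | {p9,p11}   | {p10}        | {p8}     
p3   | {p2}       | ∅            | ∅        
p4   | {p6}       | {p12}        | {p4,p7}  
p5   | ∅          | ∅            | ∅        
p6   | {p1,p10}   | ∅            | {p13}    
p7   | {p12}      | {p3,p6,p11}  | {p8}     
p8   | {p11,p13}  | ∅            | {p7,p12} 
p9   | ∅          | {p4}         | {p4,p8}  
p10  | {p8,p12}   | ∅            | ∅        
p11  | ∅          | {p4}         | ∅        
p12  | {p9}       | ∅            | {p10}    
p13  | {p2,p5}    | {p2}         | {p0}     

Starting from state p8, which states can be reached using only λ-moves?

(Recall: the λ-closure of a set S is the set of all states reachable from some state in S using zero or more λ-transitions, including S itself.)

{p2, p5, p8, p9, p11, p13}

Start with {p8}.
From p8 via λ: add p11, p13.
From p13 via λ: add p2, p5.
From p2 via λ: add p9.
No new states can be added; the closed set is {p2, p5, p8, p9, p11, p13}.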